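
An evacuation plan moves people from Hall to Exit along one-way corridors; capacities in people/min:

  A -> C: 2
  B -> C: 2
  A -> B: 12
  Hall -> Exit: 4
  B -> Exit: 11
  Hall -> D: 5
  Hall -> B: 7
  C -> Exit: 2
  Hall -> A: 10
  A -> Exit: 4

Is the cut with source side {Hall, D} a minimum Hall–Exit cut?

Given cut capacity: 10 + 7 + 4 = 21.
Augment Hall→Exit: bottleneck 4, flow now 4.
Augment Hall→A→Exit: bottleneck 4, flow now 8.
Augment Hall→B→Exit: bottleneck 7, flow now 15.
Augment Hall→A→B→Exit: bottleneck 4, flow now 19.
Augment Hall→A→C→Exit: bottleneck 2, flow now 21.
No augmenting path remains; maximum flow = 21.
Cut capacity 21 equals the max flow, so it is a minimum cut.

Yes — it is a minimum cut (capacity 21).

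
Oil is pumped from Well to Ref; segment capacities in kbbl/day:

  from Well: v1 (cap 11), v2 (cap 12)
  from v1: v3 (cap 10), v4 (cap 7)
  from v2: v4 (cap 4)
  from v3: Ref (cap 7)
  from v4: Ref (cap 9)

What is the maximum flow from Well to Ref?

15

Augment Well→v1→v3→Ref: bottleneck 7, flow now 7.
Augment Well→v1→v4→Ref: bottleneck 4, flow now 11.
Augment Well→v2→v4→Ref: bottleneck 4, flow now 15.
No augmenting path remains; maximum flow = 15.
In the residual graph, reachable from Well: {Well, v2}.
Min-cut edges: Well→v1 (11), v2→v4 (4); capacity 11 + 4 = 15.
This cut is saturated, so no flow can exceed 15.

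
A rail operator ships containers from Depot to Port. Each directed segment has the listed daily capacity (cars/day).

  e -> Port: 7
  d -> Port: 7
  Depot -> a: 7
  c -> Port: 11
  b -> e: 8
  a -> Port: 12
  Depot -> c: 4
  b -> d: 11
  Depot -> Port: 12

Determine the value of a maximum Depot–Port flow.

Augment Depot→Port: bottleneck 12, flow now 12.
Augment Depot→a→Port: bottleneck 7, flow now 19.
Augment Depot→c→Port: bottleneck 4, flow now 23.
No augmenting path remains; maximum flow = 23.
In the residual graph, reachable from Depot: {Depot}.
Min-cut edges: Depot→a (7), Depot→c (4), Depot→Port (12); capacity 7 + 4 + 12 = 23.
This cut is saturated, so no flow can exceed 23.

23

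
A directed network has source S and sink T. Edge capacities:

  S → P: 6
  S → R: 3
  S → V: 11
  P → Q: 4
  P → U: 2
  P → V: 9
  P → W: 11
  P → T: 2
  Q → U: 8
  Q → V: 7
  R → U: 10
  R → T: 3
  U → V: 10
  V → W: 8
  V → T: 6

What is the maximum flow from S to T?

Augment S→P→T: bottleneck 2, flow now 2.
Augment S→R→T: bottleneck 3, flow now 5.
Augment S→V→T: bottleneck 6, flow now 11.
No augmenting path remains; maximum flow = 11.
In the residual graph, reachable from S: {S, P, Q, U, V, W}.
Min-cut edges: S→R (3), P→T (2), V→T (6); capacity 3 + 2 + 6 = 11.
This cut is saturated, so no flow can exceed 11.

11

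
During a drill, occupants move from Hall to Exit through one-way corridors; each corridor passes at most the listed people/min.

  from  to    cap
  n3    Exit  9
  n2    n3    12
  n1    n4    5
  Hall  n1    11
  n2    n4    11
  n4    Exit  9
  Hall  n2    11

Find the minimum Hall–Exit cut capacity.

16

Augment Hall→n1→n4→Exit: bottleneck 5, flow now 5.
Augment Hall→n2→n3→Exit: bottleneck 9, flow now 14.
Augment Hall→n2→n4→Exit: bottleneck 2, flow now 16.
No augmenting path remains; maximum flow = 16.
By max-flow min-cut, the minimum cut capacity equals the max flow.
In the residual graph, reachable from Hall: {Hall, n1}.
Min-cut edges: Hall→n2 (11), n1→n4 (5); capacity 11 + 5 = 16.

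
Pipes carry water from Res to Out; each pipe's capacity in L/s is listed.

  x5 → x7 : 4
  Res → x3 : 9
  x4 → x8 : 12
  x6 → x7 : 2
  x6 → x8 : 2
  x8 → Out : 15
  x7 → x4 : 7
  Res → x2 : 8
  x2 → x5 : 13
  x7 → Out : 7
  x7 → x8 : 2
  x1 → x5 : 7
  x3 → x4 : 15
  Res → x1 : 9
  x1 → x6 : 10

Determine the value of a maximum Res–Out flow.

17

Augment Res→x1→x5→x7→Out: bottleneck 4, flow now 4.
Augment Res→x1→x6→x7→Out: bottleneck 2, flow now 6.
Augment Res→x1→x6→x8→Out: bottleneck 2, flow now 8.
Augment Res→x3→x4→x8→Out: bottleneck 9, flow now 17.
No augmenting path remains; maximum flow = 17.
In the residual graph, reachable from Res: {Res, x1, x2, x5, x6}.
Min-cut edges: Res→x3 (9), x5→x7 (4), x6→x7 (2), x6→x8 (2); capacity 9 + 4 + 2 + 2 = 17.
This cut is saturated, so no flow can exceed 17.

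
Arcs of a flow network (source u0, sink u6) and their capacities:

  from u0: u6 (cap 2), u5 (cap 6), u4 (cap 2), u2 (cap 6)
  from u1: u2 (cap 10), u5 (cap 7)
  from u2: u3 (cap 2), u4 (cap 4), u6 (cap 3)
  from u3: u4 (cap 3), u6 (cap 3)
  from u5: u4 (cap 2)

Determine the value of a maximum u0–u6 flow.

Augment u0→u6: bottleneck 2, flow now 2.
Augment u0→u2→u6: bottleneck 3, flow now 5.
Augment u0→u2→u3→u6: bottleneck 2, flow now 7.
No augmenting path remains; maximum flow = 7.
In the residual graph, reachable from u0: {u0, u2, u4, u5}.
Min-cut edges: u0→u6 (2), u2→u3 (2), u2→u6 (3); capacity 2 + 2 + 3 = 7.
This cut is saturated, so no flow can exceed 7.

7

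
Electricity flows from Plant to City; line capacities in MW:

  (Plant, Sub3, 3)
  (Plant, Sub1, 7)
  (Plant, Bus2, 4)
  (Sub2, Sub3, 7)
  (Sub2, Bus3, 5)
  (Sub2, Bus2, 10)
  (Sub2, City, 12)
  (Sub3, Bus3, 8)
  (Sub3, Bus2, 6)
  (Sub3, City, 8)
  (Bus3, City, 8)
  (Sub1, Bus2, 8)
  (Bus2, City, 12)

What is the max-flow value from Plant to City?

14

Augment Plant→Sub3→City: bottleneck 3, flow now 3.
Augment Plant→Bus2→City: bottleneck 4, flow now 7.
Augment Plant→Sub1→Bus2→City: bottleneck 7, flow now 14.
No augmenting path remains; maximum flow = 14.
In the residual graph, reachable from Plant: {Plant}.
Min-cut edges: Plant→Sub3 (3), Plant→Sub1 (7), Plant→Bus2 (4); capacity 3 + 7 + 4 = 14.
This cut is saturated, so no flow can exceed 14.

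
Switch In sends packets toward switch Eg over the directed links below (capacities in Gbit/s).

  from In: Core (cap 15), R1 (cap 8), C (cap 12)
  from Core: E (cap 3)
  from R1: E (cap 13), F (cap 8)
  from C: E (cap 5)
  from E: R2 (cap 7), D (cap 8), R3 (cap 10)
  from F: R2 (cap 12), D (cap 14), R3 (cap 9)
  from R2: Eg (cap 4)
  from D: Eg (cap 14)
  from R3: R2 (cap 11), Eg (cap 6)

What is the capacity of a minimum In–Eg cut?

16

Augment In→Core→E→R2→Eg: bottleneck 3, flow now 3.
Augment In→R1→E→R2→Eg: bottleneck 1, flow now 4.
Augment In→R1→E→D→Eg: bottleneck 7, flow now 11.
Augment In→C→E→D→Eg: bottleneck 1, flow now 12.
Augment In→C→E→R3→Eg: bottleneck 4, flow now 16.
No augmenting path remains; maximum flow = 16.
By max-flow min-cut, the minimum cut capacity equals the max flow.
In the residual graph, reachable from In: {In, Core, C}.
Min-cut edges: In→R1 (8), Core→E (3), C→E (5); capacity 8 + 3 + 5 = 16.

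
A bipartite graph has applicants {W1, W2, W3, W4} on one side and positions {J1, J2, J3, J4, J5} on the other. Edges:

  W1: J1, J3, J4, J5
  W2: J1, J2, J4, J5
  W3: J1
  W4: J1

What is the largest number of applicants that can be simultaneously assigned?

3

Unit-capacity flow: source→left, listed edges, right→sink; max matching = max flow.
Augmenting path W1→J1 (+1); matched 1.
Augmenting path W2→J2 (+1); matched 2.
Augmenting path W3→J1→W1→J3 (+1); matched 3.
No augmenting path remains; maximum matching = 3.
König certificate: {W1, W2, J1} is a vertex cover of size 3 (every listed pair touches it), so no matching can be larger.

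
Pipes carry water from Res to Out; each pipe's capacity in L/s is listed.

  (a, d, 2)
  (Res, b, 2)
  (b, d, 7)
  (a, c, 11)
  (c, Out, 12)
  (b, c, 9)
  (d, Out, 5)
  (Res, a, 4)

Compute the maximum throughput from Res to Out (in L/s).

Augment Res→a→c→Out: bottleneck 4, flow now 4.
Augment Res→b→c→Out: bottleneck 2, flow now 6.
No augmenting path remains; maximum flow = 6.
In the residual graph, reachable from Res: {Res}.
Min-cut edges: Res→a (4), Res→b (2); capacity 4 + 2 = 6.
This cut is saturated, so no flow can exceed 6.

6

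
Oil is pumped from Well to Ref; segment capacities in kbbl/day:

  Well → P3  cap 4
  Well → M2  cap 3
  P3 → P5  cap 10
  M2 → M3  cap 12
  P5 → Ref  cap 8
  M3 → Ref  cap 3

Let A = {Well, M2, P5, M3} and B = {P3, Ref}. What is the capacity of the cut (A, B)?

15

Edges leaving {Well, M2, P5, M3}: Well→P3 (4), P5→Ref (8), M3→Ref (3).
Cut capacity = 4 + 8 + 3 = 15.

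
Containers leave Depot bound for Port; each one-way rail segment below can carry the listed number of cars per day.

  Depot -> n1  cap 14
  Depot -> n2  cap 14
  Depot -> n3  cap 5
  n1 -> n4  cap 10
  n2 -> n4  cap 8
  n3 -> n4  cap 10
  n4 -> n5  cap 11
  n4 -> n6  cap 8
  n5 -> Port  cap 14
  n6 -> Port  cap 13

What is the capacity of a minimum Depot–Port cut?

19

Augment Depot→n1→n4→n5→Port: bottleneck 10, flow now 10.
Augment Depot→n2→n4→n5→Port: bottleneck 1, flow now 11.
Augment Depot→n2→n4→n6→Port: bottleneck 7, flow now 18.
Augment Depot→n3→n4→n6→Port: bottleneck 1, flow now 19.
No augmenting path remains; maximum flow = 19.
By max-flow min-cut, the minimum cut capacity equals the max flow.
In the residual graph, reachable from Depot: {Depot, n1, n2, n3, n4}.
Min-cut edges: n4→n5 (11), n4→n6 (8); capacity 11 + 8 = 19.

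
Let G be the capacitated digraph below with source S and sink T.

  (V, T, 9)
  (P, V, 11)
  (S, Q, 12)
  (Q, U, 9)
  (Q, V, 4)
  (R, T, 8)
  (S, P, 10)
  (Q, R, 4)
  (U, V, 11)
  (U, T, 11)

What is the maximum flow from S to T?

21

Augment S→P→V→T: bottleneck 9, flow now 9.
Augment S→Q→R→T: bottleneck 4, flow now 13.
Augment S→Q→U→T: bottleneck 8, flow now 21.
No augmenting path remains; maximum flow = 21.
In the residual graph, reachable from S: {S, P, V}.
Min-cut edges: S→Q (12), V→T (9); capacity 12 + 9 = 21.
This cut is saturated, so no flow can exceed 21.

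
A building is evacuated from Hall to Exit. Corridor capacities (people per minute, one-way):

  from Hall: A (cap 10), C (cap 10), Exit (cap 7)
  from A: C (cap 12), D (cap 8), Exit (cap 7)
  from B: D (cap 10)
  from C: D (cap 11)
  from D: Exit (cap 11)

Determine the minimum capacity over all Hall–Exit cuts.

Augment Hall→Exit: bottleneck 7, flow now 7.
Augment Hall→A→Exit: bottleneck 7, flow now 14.
Augment Hall→A→D→Exit: bottleneck 3, flow now 17.
Augment Hall→C→D→Exit: bottleneck 8, flow now 25.
No augmenting path remains; maximum flow = 25.
By max-flow min-cut, the minimum cut capacity equals the max flow.
In the residual graph, reachable from Hall: {Hall, A, C, D}.
Min-cut edges: Hall→Exit (7), A→Exit (7), D→Exit (11); capacity 7 + 7 + 11 = 25.

25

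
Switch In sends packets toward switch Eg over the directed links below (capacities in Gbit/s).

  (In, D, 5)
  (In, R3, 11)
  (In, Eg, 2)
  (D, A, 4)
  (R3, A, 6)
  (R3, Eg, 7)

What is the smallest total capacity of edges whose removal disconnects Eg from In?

9

Augment In→Eg: bottleneck 2, flow now 2.
Augment In→R3→Eg: bottleneck 7, flow now 9.
No augmenting path remains; maximum flow = 9.
By max-flow min-cut, the minimum cut capacity equals the max flow.
In the residual graph, reachable from In: {In, D, R3, A}.
Min-cut edges: In→Eg (2), R3→Eg (7); capacity 2 + 7 = 9.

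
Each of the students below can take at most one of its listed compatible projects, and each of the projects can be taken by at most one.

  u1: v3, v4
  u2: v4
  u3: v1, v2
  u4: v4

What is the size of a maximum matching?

Unit-capacity flow: source→left, listed edges, right→sink; max matching = max flow.
Augmenting path u1→v3 (+1); matched 1.
Augmenting path u2→v4 (+1); matched 2.
Augmenting path u3→v1 (+1); matched 3.
No augmenting path remains; maximum matching = 3.
König certificate: {u1, u3, v4} is a vertex cover of size 3 (every listed pair touches it), so no matching can be larger.

3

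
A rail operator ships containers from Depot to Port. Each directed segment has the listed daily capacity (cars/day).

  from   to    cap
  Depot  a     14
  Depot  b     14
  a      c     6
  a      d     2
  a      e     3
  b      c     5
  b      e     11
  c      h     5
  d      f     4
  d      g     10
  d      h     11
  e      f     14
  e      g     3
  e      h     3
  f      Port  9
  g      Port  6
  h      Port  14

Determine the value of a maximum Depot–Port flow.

21

Augment Depot→a→c→h→Port: bottleneck 5, flow now 5.
Augment Depot→a→d→f→Port: bottleneck 2, flow now 7.
Augment Depot→a→e→f→Port: bottleneck 3, flow now 10.
Augment Depot→b→e→f→Port: bottleneck 4, flow now 14.
Augment Depot→b→e→g→Port: bottleneck 3, flow now 17.
Augment Depot→b→e→h→Port: bottleneck 3, flow now 20.
Augment Depot→b→e→f→d→g→Port: bottleneck 1, flow now 21. (uses reverse residual edge)
No augmenting path remains; maximum flow = 21.
In the residual graph, reachable from Depot: {Depot, a, b, c}.
Min-cut edges: a→d (2), a→e (3), b→e (11), c→h (5); capacity 2 + 3 + 11 + 5 = 21.
This cut is saturated, so no flow can exceed 21.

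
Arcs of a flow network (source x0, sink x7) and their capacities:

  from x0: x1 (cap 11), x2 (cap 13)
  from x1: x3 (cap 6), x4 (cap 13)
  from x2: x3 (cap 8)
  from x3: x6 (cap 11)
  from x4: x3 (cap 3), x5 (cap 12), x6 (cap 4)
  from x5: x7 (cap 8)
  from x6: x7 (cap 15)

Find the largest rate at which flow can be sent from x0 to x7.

Augment x0→x1→x3→x6→x7: bottleneck 6, flow now 6.
Augment x0→x1→x4→x5→x7: bottleneck 5, flow now 11.
Augment x0→x2→x3→x6→x7: bottleneck 5, flow now 16.
Augment x0→x2→x3→x1→x4→x5→x7: bottleneck 3, flow now 19. (uses reverse residual edge)
No augmenting path remains; maximum flow = 19.
In the residual graph, reachable from x0: {x0, x2}.
Min-cut edges: x0→x1 (11), x2→x3 (8); capacity 11 + 8 = 19.
This cut is saturated, so no flow can exceed 19.

19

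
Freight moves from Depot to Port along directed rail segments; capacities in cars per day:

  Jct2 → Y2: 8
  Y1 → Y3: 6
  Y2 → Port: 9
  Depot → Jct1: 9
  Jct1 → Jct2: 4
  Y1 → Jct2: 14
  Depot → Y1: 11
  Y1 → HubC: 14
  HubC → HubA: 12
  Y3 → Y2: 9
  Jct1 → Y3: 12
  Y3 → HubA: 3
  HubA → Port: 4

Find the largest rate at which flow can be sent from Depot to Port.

Augment Depot→Jct1→Y3→HubA→Port: bottleneck 3, flow now 3.
Augment Depot→Jct1→Y3→Y2→Port: bottleneck 6, flow now 9.
Augment Depot→Y1→Y3→Y2→Port: bottleneck 3, flow now 12.
Augment Depot→Y1→HubC→HubA→Port: bottleneck 1, flow now 13.
No augmenting path remains; maximum flow = 13.
In the residual graph, reachable from Depot: {Depot, Jct1, Y1, Y3, HubC, Jct2, HubA, Y2}.
Min-cut edges: HubA→Port (4), Y2→Port (9); capacity 4 + 9 = 13.
This cut is saturated, so no flow can exceed 13.

13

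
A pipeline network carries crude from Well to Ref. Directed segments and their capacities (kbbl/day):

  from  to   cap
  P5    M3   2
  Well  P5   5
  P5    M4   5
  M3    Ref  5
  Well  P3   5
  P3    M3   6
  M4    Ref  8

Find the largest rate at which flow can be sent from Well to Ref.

10

Augment Well→P5→M3→Ref: bottleneck 2, flow now 2.
Augment Well→P5→M4→Ref: bottleneck 3, flow now 5.
Augment Well→P3→M3→Ref: bottleneck 3, flow now 8.
Augment Well→P3→M3→P5→M4→Ref: bottleneck 2, flow now 10. (uses reverse residual edge)
No augmenting path remains; maximum flow = 10.
In the residual graph, reachable from Well: {Well}.
Min-cut edges: Well→P5 (5), Well→P3 (5); capacity 5 + 5 = 10.
This cut is saturated, so no flow can exceed 10.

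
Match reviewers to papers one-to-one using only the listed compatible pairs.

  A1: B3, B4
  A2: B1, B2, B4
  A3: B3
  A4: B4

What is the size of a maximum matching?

3

Unit-capacity flow: source→left, listed edges, right→sink; max matching = max flow.
Augmenting path A1→B3 (+1); matched 1.
Augmenting path A2→B1 (+1); matched 2.
Augmenting path A4→B4 (+1); matched 3.
No augmenting path remains; maximum matching = 3.
König certificate: {A2, B3, B4} is a vertex cover of size 3 (every listed pair touches it), so no matching can be larger.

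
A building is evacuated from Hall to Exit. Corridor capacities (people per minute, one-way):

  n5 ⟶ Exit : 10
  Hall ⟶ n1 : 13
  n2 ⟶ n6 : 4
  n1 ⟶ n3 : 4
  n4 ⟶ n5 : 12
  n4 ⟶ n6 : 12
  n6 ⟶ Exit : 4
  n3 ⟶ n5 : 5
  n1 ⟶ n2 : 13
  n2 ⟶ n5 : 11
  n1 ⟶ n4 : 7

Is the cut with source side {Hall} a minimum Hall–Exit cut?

Yes — it is a minimum cut (capacity 13).

Given cut capacity: 13 = 13.
Augment Hall→n1→n2→n5→Exit: bottleneck 10, flow now 10.
Augment Hall→n1→n2→n6→Exit: bottleneck 3, flow now 13.
No augmenting path remains; maximum flow = 13.
Cut capacity 13 equals the max flow, so it is a minimum cut.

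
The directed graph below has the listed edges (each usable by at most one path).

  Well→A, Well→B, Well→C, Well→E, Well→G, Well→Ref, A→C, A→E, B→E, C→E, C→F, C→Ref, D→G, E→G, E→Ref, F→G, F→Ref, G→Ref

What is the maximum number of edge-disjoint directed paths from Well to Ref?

Assign every edge capacity 1; by Menger, the answer equals the max flow.
Path Well→Ref (+1); total 1.
Path Well→C→Ref (+1); total 2.
Path Well→E→Ref (+1); total 3.
Path Well→G→Ref (+1); total 4.
Path Well→A→C→F→Ref (+1); total 5.
No residual Well→Ref path; max flow = 5.
Certifying cut of size 5: {E→Ref, G→Ref, Well→A, Well→C, Well→Ref}.

5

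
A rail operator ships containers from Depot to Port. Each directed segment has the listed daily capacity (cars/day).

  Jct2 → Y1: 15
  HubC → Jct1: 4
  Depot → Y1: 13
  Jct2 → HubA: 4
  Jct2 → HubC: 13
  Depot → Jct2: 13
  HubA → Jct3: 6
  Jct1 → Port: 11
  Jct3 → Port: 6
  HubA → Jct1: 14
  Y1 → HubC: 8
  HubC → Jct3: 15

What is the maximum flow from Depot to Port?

14

Augment Depot→Y1→HubC→Jct1→Port: bottleneck 4, flow now 4.
Augment Depot→Y1→HubC→Jct3→Port: bottleneck 4, flow now 8.
Augment Depot→Jct2→HubA→Jct1→Port: bottleneck 4, flow now 12.
Augment Depot→Jct2→HubC→Jct3→Port: bottleneck 2, flow now 14.
No augmenting path remains; maximum flow = 14.
In the residual graph, reachable from Depot: {Depot, Y1, Jct2, HubC, Jct3}.
Min-cut edges: Jct2→HubA (4), HubC→Jct1 (4), Jct3→Port (6); capacity 4 + 4 + 6 = 14.
This cut is saturated, so no flow can exceed 14.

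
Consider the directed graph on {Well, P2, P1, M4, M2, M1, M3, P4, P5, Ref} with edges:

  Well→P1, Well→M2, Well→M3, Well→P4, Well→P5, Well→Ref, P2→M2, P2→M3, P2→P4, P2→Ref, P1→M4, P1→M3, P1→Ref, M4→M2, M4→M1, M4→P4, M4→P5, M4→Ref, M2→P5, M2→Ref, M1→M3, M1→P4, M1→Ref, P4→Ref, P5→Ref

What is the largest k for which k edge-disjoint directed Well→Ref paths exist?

5

Assign every edge capacity 1; by Menger, the answer equals the max flow.
Path Well→Ref (+1); total 1.
Path Well→P1→Ref (+1); total 2.
Path Well→M2→Ref (+1); total 3.
Path Well→P4→Ref (+1); total 4.
Path Well→P5→Ref (+1); total 5.
No residual Well→Ref path; max flow = 5.
Certifying cut of size 5: {Well→M2, Well→P1, Well→P4, Well→P5, Well→Ref}.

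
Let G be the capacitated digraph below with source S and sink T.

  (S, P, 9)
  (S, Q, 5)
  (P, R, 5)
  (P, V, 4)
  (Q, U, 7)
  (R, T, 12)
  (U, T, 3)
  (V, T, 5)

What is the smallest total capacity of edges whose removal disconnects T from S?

Augment S→P→R→T: bottleneck 5, flow now 5.
Augment S→P→V→T: bottleneck 4, flow now 9.
Augment S→Q→U→T: bottleneck 3, flow now 12.
No augmenting path remains; maximum flow = 12.
By max-flow min-cut, the minimum cut capacity equals the max flow.
In the residual graph, reachable from S: {S, Q, U}.
Min-cut edges: S→P (9), U→T (3); capacity 9 + 3 = 12.

12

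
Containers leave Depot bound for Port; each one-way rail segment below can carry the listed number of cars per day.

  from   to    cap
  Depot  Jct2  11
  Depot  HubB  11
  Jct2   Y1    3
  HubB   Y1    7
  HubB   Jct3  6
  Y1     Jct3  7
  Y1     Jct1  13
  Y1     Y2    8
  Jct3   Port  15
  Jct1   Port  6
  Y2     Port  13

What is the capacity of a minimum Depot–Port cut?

Augment Depot→HubB→Jct3→Port: bottleneck 6, flow now 6.
Augment Depot→Jct2→Y1→Jct3→Port: bottleneck 3, flow now 9.
Augment Depot→HubB→Y1→Jct3→Port: bottleneck 4, flow now 13.
Augment Depot→HubB→Y1→Jct1→Port: bottleneck 1, flow now 14.
No augmenting path remains; maximum flow = 14.
By max-flow min-cut, the minimum cut capacity equals the max flow.
In the residual graph, reachable from Depot: {Depot, Jct2}.
Min-cut edges: Depot→HubB (11), Jct2→Y1 (3); capacity 11 + 3 = 14.

14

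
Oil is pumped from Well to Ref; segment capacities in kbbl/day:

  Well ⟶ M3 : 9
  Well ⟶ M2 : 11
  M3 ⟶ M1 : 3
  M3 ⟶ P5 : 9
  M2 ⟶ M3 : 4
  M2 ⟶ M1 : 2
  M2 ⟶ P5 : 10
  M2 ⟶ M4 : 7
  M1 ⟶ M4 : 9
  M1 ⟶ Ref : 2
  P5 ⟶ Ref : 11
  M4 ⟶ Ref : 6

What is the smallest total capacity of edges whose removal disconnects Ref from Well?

19

Augment Well→M3→M1→Ref: bottleneck 2, flow now 2.
Augment Well→M3→P5→Ref: bottleneck 7, flow now 9.
Augment Well→M2→P5→Ref: bottleneck 4, flow now 13.
Augment Well→M2→M4→Ref: bottleneck 6, flow now 19.
No augmenting path remains; maximum flow = 19.
By max-flow min-cut, the minimum cut capacity equals the max flow.
In the residual graph, reachable from Well: {Well, M3, M2, M1, P5, M4}.
Min-cut edges: M1→Ref (2), P5→Ref (11), M4→Ref (6); capacity 2 + 11 + 6 = 19.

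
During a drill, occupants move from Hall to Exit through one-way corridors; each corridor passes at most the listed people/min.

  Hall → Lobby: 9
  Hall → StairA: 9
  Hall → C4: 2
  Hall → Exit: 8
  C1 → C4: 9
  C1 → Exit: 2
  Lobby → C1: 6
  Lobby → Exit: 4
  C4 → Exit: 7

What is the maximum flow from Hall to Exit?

19

Augment Hall→Exit: bottleneck 8, flow now 8.
Augment Hall→Lobby→Exit: bottleneck 4, flow now 12.
Augment Hall→C4→Exit: bottleneck 2, flow now 14.
Augment Hall→Lobby→C1→Exit: bottleneck 2, flow now 16.
Augment Hall→Lobby→C1→C4→Exit: bottleneck 3, flow now 19.
No augmenting path remains; maximum flow = 19.
In the residual graph, reachable from Hall: {Hall, StairA}.
Min-cut edges: Hall→Lobby (9), Hall→C4 (2), Hall→Exit (8); capacity 9 + 2 + 8 = 19.
This cut is saturated, so no flow can exceed 19.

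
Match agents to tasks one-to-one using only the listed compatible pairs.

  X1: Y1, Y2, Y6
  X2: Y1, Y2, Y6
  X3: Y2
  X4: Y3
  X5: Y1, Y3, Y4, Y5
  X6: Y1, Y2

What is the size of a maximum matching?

Unit-capacity flow: source→left, listed edges, right→sink; max matching = max flow.
Augmenting path X1→Y1 (+1); matched 1.
Augmenting path X2→Y2 (+1); matched 2.
Augmenting path X4→Y3 (+1); matched 3.
Augmenting path X5→Y4 (+1); matched 4.
Augmenting path X3→Y2→X2→Y6 (+1); matched 5.
No augmenting path remains; maximum matching = 5.
König certificate: {X4, X5, Y1, Y2, Y6} is a vertex cover of size 5 (every listed pair touches it), so no matching can be larger.

5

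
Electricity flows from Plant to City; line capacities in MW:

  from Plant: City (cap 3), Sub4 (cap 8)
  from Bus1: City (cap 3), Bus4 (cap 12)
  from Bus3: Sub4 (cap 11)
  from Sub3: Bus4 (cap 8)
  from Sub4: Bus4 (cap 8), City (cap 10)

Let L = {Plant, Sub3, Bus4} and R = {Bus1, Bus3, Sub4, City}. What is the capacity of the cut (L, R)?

11

Edges leaving {Plant, Sub3, Bus4}: Plant→Sub4 (8), Plant→City (3).
Cut capacity = 8 + 3 = 11.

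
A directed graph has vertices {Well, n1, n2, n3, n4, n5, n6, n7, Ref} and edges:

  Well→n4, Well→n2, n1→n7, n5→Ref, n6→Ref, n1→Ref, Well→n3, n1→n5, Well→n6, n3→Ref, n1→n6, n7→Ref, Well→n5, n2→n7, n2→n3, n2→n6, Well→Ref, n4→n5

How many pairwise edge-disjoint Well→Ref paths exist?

Assign every edge capacity 1; by Menger, the answer equals the max flow.
Path Well→Ref (+1); total 1.
Path Well→n3→Ref (+1); total 2.
Path Well→n5→Ref (+1); total 3.
Path Well→n6→Ref (+1); total 4.
Path Well→n2→n7→Ref (+1); total 5.
No residual Well→Ref path; max flow = 5.
Certifying cut of size 5: {Well→Ref, Well→n2, Well→n3, Well→n6, n5→Ref}.

5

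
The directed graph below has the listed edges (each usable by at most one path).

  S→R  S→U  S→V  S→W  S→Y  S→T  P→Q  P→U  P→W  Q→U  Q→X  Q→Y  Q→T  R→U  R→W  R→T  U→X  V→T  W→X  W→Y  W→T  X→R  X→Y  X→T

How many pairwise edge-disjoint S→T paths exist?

Assign every edge capacity 1; by Menger, the answer equals the max flow.
Path S→T (+1); total 1.
Path S→R→T (+1); total 2.
Path S→V→T (+1); total 3.
Path S→W→T (+1); total 4.
Path S→U→X→T (+1); total 5.
No residual S→T path; max flow = 5.
Certifying cut of size 5: {S→R, S→T, S→U, S→V, S→W}.

5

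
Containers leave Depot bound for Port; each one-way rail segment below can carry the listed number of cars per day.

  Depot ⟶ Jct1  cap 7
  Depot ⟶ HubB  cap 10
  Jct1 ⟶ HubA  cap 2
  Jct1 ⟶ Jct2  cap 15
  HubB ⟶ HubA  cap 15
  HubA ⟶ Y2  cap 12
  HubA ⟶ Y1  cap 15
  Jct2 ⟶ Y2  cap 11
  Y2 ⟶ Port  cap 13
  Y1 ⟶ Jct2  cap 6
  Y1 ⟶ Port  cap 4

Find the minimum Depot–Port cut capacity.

17

Augment Depot→Jct1→HubA→Y2→Port: bottleneck 2, flow now 2.
Augment Depot→Jct1→Jct2→Y2→Port: bottleneck 5, flow now 7.
Augment Depot→HubB→HubA→Y2→Port: bottleneck 6, flow now 13.
Augment Depot→HubB→HubA→Y1→Port: bottleneck 4, flow now 17.
No augmenting path remains; maximum flow = 17.
By max-flow min-cut, the minimum cut capacity equals the max flow.
In the residual graph, reachable from Depot: {Depot}.
Min-cut edges: Depot→Jct1 (7), Depot→HubB (10); capacity 7 + 10 = 17.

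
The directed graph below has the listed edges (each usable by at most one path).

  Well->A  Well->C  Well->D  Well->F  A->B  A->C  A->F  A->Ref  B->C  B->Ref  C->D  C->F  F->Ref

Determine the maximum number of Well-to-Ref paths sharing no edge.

Assign every edge capacity 1; by Menger, the answer equals the max flow.
Path Well→A→Ref (+1); total 1.
Path Well→F→Ref (+1); total 2.
No residual Well→Ref path; max flow = 2.
Certifying cut of size 2: {F→Ref, Well→A}.

2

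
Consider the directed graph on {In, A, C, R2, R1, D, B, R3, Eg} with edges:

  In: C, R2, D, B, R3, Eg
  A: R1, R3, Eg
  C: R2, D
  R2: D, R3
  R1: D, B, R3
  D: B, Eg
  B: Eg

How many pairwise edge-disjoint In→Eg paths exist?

3

Assign every edge capacity 1; by Menger, the answer equals the max flow.
Path In→Eg (+1); total 1.
Path In→D→Eg (+1); total 2.
Path In→B→Eg (+1); total 3.
No residual In→Eg path; max flow = 3.
Certifying cut of size 3: {B→Eg, D→Eg, In→Eg}.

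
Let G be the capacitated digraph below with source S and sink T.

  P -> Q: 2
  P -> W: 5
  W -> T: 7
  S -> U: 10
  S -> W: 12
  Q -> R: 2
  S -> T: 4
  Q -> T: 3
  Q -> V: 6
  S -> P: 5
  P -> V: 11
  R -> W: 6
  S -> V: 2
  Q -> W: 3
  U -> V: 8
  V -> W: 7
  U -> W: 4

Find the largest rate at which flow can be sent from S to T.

Augment S→T: bottleneck 4, flow now 4.
Augment S→W→T: bottleneck 7, flow now 11.
Augment S→P→Q→T: bottleneck 2, flow now 13.
No augmenting path remains; maximum flow = 13.
In the residual graph, reachable from S: {S, P, U, V, W}.
Min-cut edges: S→T (4), P→Q (2), W→T (7); capacity 4 + 2 + 7 = 13.
This cut is saturated, so no flow can exceed 13.

13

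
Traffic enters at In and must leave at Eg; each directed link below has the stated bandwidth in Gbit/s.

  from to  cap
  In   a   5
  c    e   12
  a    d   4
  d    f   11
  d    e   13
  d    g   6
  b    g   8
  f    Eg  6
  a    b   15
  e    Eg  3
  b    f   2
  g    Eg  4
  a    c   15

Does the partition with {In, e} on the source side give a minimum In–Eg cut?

No — its capacity is 8, but the minimum cut has capacity 5.

Given cut capacity: 5 + 3 = 8.
Augment In→a→b→f→Eg: bottleneck 2, flow now 2.
Augment In→a→b→g→Eg: bottleneck 3, flow now 5.
No augmenting path remains; maximum flow = 5.
In the residual graph, reachable from In: {In}.
Min-cut edges: In→a (5); capacity 5 = 5.
Cut capacity 8 exceeds the max flow 5, so it is not minimum.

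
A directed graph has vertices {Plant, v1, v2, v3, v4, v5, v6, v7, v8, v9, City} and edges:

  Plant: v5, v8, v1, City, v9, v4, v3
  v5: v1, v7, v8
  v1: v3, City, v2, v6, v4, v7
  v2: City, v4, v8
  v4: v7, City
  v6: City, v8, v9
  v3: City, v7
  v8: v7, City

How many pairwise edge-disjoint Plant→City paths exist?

6

Assign every edge capacity 1; by Menger, the answer equals the max flow.
Path Plant→City (+1); total 1.
Path Plant→v1→City (+1); total 2.
Path Plant→v3→City (+1); total 3.
Path Plant→v4→City (+1); total 4.
Path Plant→v8→City (+1); total 5.
Path Plant→v5→v1→v2→City (+1); total 6.
No residual Plant→City path; max flow = 6.
Certifying cut of size 6: {Plant→City, Plant→v1, Plant→v3, Plant→v4, Plant→v5, Plant→v8}.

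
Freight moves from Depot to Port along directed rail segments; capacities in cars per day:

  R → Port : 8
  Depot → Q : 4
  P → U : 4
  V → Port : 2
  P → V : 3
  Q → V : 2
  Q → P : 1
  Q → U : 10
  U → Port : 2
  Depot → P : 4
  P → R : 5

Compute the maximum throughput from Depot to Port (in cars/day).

8

Augment Depot→P→R→Port: bottleneck 4, flow now 4.
Augment Depot→Q→U→Port: bottleneck 2, flow now 6.
Augment Depot→Q→V→Port: bottleneck 2, flow now 8.
No augmenting path remains; maximum flow = 8.
In the residual graph, reachable from Depot: {Depot}.
Min-cut edges: Depot→P (4), Depot→Q (4); capacity 4 + 4 = 8.
This cut is saturated, so no flow can exceed 8.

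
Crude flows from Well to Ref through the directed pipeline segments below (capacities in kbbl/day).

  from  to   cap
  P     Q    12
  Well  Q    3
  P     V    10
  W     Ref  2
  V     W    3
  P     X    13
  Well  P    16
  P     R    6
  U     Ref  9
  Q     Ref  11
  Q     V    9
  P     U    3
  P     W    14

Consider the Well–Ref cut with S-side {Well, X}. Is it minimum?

No — its capacity is 19, but the minimum cut has capacity 16.

Given cut capacity: 16 + 3 = 19.
Augment Well→Q→Ref: bottleneck 3, flow now 3.
Augment Well→P→Q→Ref: bottleneck 8, flow now 11.
Augment Well→P→U→Ref: bottleneck 3, flow now 14.
Augment Well→P→W→Ref: bottleneck 2, flow now 16.
No augmenting path remains; maximum flow = 16.
In the residual graph, reachable from Well: {Well, P, Q, R, V, W, X}.
Min-cut edges: P→U (3), Q→Ref (11), W→Ref (2); capacity 3 + 11 + 2 = 16.
Cut capacity 19 exceeds the max flow 16, so it is not minimum.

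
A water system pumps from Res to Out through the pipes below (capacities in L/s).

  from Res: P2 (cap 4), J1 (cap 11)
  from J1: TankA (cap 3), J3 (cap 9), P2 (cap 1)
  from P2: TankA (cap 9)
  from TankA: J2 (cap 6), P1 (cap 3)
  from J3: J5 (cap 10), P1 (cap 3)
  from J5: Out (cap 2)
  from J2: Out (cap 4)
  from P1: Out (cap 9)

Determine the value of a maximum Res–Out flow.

Augment Res→J1→TankA→J2→Out: bottleneck 3, flow now 3.
Augment Res→J1→J3→J5→Out: bottleneck 2, flow now 5.
Augment Res→J1→J3→P1→Out: bottleneck 3, flow now 8.
Augment Res→P2→TankA→J2→Out: bottleneck 1, flow now 9.
Augment Res→P2→TankA→P1→Out: bottleneck 3, flow now 12.
No augmenting path remains; maximum flow = 12.
In the residual graph, reachable from Res: {Res, J1, P2, TankA, J3, J5, J2}.
Min-cut edges: TankA→P1 (3), J3→P1 (3), J5→Out (2), J2→Out (4); capacity 3 + 3 + 2 + 4 = 12.
This cut is saturated, so no flow can exceed 12.

12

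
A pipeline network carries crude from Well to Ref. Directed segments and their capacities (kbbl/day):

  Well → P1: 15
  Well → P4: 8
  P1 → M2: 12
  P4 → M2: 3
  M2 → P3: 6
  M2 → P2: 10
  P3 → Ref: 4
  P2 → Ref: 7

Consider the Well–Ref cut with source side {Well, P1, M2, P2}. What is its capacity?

21

Edges leaving {Well, P1, M2, P2}: Well→P4 (8), M2→P3 (6), P2→Ref (7).
Cut capacity = 8 + 6 + 7 = 21.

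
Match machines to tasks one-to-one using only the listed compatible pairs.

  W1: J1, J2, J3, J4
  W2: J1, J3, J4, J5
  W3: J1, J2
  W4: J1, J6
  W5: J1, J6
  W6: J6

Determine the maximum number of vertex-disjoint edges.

5

Unit-capacity flow: source→left, listed edges, right→sink; max matching = max flow.
Augmenting path W1→J1 (+1); matched 1.
Augmenting path W2→J3 (+1); matched 2.
Augmenting path W3→J2 (+1); matched 3.
Augmenting path W4→J6 (+1); matched 4.
Augmenting path W5→J1→W1→J4 (+1); matched 5.
No augmenting path remains; maximum matching = 5.
König certificate: {W1, W2, W3, J1, J6} is a vertex cover of size 5 (every listed pair touches it), so no matching can be larger.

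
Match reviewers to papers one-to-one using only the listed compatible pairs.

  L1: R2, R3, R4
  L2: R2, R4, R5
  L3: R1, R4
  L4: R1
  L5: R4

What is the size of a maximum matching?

4

Unit-capacity flow: source→left, listed edges, right→sink; max matching = max flow.
Augmenting path L1→R2 (+1); matched 1.
Augmenting path L2→R4 (+1); matched 2.
Augmenting path L3→R1 (+1); matched 3.
Augmenting path L5→R4→L2→R5 (+1); matched 4.
No augmenting path remains; maximum matching = 4.
König certificate: {L1, L2, R1, R4} is a vertex cover of size 4 (every listed pair touches it), so no matching can be larger.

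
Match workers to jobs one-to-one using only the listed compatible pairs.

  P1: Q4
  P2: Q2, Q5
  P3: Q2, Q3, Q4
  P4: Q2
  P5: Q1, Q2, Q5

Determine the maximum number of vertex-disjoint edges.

5

Unit-capacity flow: source→left, listed edges, right→sink; max matching = max flow.
Augmenting path P1→Q4 (+1); matched 1.
Augmenting path P2→Q2 (+1); matched 2.
Augmenting path P3→Q3 (+1); matched 3.
Augmenting path P5→Q1 (+1); matched 4.
Augmenting path P4→Q2→P2→Q5 (+1); matched 5.
No augmenting path remains; maximum matching = 5.
König certificate: {P1, P2, P3, P4, P5} is a vertex cover of size 5 (every listed pair touches it), so no matching can be larger.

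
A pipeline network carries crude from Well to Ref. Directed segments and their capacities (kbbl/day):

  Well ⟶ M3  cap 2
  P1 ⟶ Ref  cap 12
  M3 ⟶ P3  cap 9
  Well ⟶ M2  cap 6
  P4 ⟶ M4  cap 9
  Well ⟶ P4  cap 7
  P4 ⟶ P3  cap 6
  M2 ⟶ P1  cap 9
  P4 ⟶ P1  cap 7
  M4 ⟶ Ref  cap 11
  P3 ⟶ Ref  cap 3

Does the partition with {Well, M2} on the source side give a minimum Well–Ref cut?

Given cut capacity: 7 + 2 + 9 = 18.
Augment Well→M2→P1→Ref: bottleneck 6, flow now 6.
Augment Well→P4→P3→Ref: bottleneck 3, flow now 9.
Augment Well→P4→P1→Ref: bottleneck 4, flow now 13.
Augment Well→M3→P3→P4→P1→Ref: bottleneck 2, flow now 15. (uses reverse residual edge)
No augmenting path remains; maximum flow = 15.
In the residual graph, reachable from Well: {Well}.
Min-cut edges: Well→M2 (6), Well→P4 (7), Well→M3 (2); capacity 6 + 7 + 2 = 15.
Cut capacity 18 exceeds the max flow 15, so it is not minimum.

No — its capacity is 18, but the minimum cut has capacity 15.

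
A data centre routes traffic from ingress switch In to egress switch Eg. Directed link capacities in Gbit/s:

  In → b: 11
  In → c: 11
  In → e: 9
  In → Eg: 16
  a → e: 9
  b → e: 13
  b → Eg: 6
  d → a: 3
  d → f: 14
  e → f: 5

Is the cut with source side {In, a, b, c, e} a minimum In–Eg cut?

No — its capacity is 27, but the minimum cut has capacity 22.

Given cut capacity: 16 + 6 + 5 = 27.
Augment In→Eg: bottleneck 16, flow now 16.
Augment In→b→Eg: bottleneck 6, flow now 22.
No augmenting path remains; maximum flow = 22.
In the residual graph, reachable from In: {In, b, c, e, f}.
Min-cut edges: In→Eg (16), b→Eg (6); capacity 16 + 6 = 22.
Cut capacity 27 exceeds the max flow 22, so it is not minimum.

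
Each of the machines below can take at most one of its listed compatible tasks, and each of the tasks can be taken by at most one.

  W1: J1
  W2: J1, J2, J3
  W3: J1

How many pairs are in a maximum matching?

Unit-capacity flow: source→left, listed edges, right→sink; max matching = max flow.
Augmenting path W1→J1 (+1); matched 1.
Augmenting path W2→J2 (+1); matched 2.
No augmenting path remains; maximum matching = 2.
König certificate: {W2, J1} is a vertex cover of size 2 (every listed pair touches it), so no matching can be larger.

2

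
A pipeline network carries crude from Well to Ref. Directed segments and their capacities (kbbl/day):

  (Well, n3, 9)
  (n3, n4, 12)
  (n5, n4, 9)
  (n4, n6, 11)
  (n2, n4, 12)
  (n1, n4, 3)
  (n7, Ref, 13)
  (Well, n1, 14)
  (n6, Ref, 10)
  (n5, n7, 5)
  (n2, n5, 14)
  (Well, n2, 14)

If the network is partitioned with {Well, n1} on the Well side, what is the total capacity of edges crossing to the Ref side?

Edges leaving {Well, n1}: Well→n2 (14), Well→n3 (9), n1→n4 (3).
Cut capacity = 14 + 9 + 3 = 26.

26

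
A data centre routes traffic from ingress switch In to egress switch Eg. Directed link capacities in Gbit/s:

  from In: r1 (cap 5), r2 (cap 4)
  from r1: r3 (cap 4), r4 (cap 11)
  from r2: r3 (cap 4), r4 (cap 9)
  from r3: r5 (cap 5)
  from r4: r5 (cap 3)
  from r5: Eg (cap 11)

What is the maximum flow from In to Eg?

Augment In→r1→r3→r5→Eg: bottleneck 4, flow now 4.
Augment In→r1→r4→r5→Eg: bottleneck 1, flow now 5.
Augment In→r2→r3→r5→Eg: bottleneck 1, flow now 6.
Augment In→r2→r4→r5→Eg: bottleneck 2, flow now 8.
No augmenting path remains; maximum flow = 8.
In the residual graph, reachable from In: {In, r1, r2, r3, r4}.
Min-cut edges: r3→r5 (5), r4→r5 (3); capacity 5 + 3 = 8.
This cut is saturated, so no flow can exceed 8.

8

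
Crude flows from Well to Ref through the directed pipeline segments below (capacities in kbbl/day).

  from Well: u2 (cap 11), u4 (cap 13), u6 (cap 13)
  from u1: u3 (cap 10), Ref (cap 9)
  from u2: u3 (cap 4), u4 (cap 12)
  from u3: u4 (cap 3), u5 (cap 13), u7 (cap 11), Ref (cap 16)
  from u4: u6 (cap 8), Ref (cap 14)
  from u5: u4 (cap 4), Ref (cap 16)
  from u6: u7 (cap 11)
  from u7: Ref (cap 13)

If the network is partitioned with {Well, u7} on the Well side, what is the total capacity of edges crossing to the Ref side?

Edges leaving {Well, u7}: Well→u2 (11), Well→u4 (13), Well→u6 (13), u7→Ref (13).
Cut capacity = 11 + 13 + 13 + 13 = 50.

50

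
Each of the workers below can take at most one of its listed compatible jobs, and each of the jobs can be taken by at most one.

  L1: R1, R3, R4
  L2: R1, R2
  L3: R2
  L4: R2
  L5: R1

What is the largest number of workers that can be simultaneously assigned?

3

Unit-capacity flow: source→left, listed edges, right→sink; max matching = max flow.
Augmenting path L1→R1 (+1); matched 1.
Augmenting path L2→R2 (+1); matched 2.
Augmenting path L5→R1→L1→R3 (+1); matched 3.
No augmenting path remains; maximum matching = 3.
König certificate: {L1, R1, R2} is a vertex cover of size 3 (every listed pair touches it), so no matching can be larger.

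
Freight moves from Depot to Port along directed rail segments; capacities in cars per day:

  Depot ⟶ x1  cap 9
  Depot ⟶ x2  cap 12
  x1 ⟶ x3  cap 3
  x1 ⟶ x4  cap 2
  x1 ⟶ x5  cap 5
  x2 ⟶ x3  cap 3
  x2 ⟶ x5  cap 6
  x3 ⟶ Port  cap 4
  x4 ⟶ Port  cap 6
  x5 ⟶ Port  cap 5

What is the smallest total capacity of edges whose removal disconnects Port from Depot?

Augment Depot→x1→x3→Port: bottleneck 3, flow now 3.
Augment Depot→x1→x4→Port: bottleneck 2, flow now 5.
Augment Depot→x1→x5→Port: bottleneck 4, flow now 9.
Augment Depot→x2→x3→Port: bottleneck 1, flow now 10.
Augment Depot→x2→x5→Port: bottleneck 1, flow now 11.
No augmenting path remains; maximum flow = 11.
By max-flow min-cut, the minimum cut capacity equals the max flow.
In the residual graph, reachable from Depot: {Depot, x1, x2, x3, x5}.
Min-cut edges: x1→x4 (2), x3→Port (4), x5→Port (5); capacity 2 + 4 + 5 = 11.

11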